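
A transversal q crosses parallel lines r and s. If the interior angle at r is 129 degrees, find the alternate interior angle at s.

Alternate interior angles are equal: 129 degrees.

129 degrees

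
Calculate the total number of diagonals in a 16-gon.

The number of diagonals in an n-gon is n(n - 3)/2.
For n = 16: 16(16 - 3)/2 = 16 × 13 / 2 = 104.

104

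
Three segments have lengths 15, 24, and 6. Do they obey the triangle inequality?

The longest side is 24. The other two sides sum to 6 + 15 = 21.
Since 21 ≤ 24, the two shorter sides cannot reach around to close the triangle.

No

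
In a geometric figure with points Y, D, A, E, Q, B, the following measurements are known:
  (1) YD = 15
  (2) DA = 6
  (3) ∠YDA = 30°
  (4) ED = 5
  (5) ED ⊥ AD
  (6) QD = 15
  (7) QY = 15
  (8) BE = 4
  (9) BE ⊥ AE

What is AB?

Step 1: By the law of cosines on triangle EDA: EA² = 5² + 6² − 2·5·6·cos(90°) = 61, so EA = √61.
Step 2: By the law of cosines on triangle AEB: AB² = √61² + 4² − 2·√61·4·cos(90°) = 77, so AB = √77.

Therefore, the length of AB = √77.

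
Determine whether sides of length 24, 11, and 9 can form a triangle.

The longest side is 24. The other two sides sum to 9 + 11 = 20.
Since 20 ≤ 24, the two shorter sides cannot reach around to close the triangle.

No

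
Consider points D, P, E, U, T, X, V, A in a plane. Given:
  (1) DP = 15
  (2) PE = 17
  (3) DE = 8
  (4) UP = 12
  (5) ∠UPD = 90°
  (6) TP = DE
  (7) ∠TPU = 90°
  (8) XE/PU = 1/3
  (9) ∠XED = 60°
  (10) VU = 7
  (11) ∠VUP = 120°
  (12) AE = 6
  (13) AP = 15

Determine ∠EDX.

From the given relations: XE = 1/3·PU = 1/3·12 = 4.
Step 1: By the law of cosines on triangle DEX: DX² = 8² + 4² − 2·8·4·cos(60°) = 48, so DX = 4·√3.
Step 2: By the inverse law of cosines on triangle EDX: cos(∠EDX) = (8² + (4·√3)² − 4²) / (2·8·4·√3) = 96/110.85 = 0.866, so ∠EDX = 30°.

Therefore, the measure of angle ∠EDX = 30°.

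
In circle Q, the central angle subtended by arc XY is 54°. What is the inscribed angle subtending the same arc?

Inscribed angle = 54° / 2 = 27° (inscribed angle theorem).

27°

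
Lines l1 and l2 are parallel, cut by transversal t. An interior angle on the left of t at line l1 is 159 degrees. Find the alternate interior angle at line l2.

Alternate interior angles formed by parallel lines and a transversal are equal.
The given angle is 159 degrees.
The alternate interior angle = 159 degrees.

159 degrees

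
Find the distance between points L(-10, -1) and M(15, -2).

The horizontal distance is |15 - -10| = 25 and the vertical distance is |-2 - -1| = 1.
By the Pythagorean theorem, d = sqrt(25^2 + 1^2) = sqrt(626).

sqrt(626)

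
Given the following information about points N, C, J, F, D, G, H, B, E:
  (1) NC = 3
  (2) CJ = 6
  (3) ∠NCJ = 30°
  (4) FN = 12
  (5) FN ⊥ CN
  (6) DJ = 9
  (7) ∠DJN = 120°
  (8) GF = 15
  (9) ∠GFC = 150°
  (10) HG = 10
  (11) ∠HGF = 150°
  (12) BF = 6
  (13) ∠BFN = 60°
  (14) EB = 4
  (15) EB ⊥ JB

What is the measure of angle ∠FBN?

Step 1: By the law of cosines on triangle BFN: BN² = 6² + 12² − 2·6·12·cos(60°) = 108, so BN = 6·√3.
Step 2: By the inverse law of cosines on triangle FBN: cos(∠FBN) = (6² + (6·√3)² − 12²) / (2·6·6·√3) = 0/124.71 = 0, so ∠FBN = 90°.

Therefore, the measure of angle ∠FBN = 90°.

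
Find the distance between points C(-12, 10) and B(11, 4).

d = sqrt((11 - -12)^2 + (4 - 10)^2)
d = sqrt(23^2 + -6^2)
d = sqrt(529 + 36)
d = sqrt(565)

sqrt(565)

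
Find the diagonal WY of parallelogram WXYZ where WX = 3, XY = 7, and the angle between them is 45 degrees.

Using the law of cosines:
d^2 = 3^2 + 7^2 - 2(3)(7)cos(45 degrees)
d^2 = 9 + 49 - 42*sqrt(2)/2
d^2 = 58 - 21*sqrt(2)
d = sqrt(58 - 21*sqrt(2))

sqrt(58 - 21*sqrt(2))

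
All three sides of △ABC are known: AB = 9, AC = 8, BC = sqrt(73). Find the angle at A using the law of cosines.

cos(A) = (9² + 8² - (sqrt(73))²) / (2 × 9 × 8) = 1/2, so A = arccos(1/2) = 60°.

60°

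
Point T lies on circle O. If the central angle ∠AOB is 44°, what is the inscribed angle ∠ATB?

By the inscribed angle theorem, the inscribed angle is half the central angle.
Inscribed angle = 44° / 2 = 22°

22°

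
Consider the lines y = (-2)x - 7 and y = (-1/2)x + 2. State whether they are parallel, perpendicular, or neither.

Slope of line 1: m1 = -2
Slope of line 2: m2 = -1/2
For parallel lines we need equal slopes: -2 != -1/2.
For perpendicular lines we need m1*m2 = -1: (-2)(-1/2) = 1 != -1.
Since neither condition holds, the lines are neither parallel nor perpendicular.

Neither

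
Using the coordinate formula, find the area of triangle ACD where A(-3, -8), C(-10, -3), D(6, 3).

The Shoelace formula computes the area from vertex coordinates by summing cross products.
For vertices (-3,-8), (-10,-3), (6,3):
Signed sum = -3*-3 - -10*-8 + -10*3 - 6*-3 + 6*-8 - -3*3
= -71 + -12 + -39 = -122
Area = (1/2)|-122| = 61.

61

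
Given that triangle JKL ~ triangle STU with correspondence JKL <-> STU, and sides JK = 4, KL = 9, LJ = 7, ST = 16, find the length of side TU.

Similar triangles have proportional sides. Setting up the proportion:
ST / JK = TU / KL
16 / 4 = TU / 9
TU = 9 * 16 / 4 = 36.

36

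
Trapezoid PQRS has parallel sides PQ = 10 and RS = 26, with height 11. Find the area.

A trapezoid's area equals the midsegment times the height.
The midsegment is (10 + 26) / 2 = 18.
Area = 18 * 11 = 198.

198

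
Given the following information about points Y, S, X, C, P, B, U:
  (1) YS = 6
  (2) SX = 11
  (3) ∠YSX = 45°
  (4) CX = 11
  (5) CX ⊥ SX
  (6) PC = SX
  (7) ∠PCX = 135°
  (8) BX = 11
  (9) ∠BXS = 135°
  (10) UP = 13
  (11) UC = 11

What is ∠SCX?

Step 1: By the law of cosines on triangle CXS: CS² = 11² + 11² − 2·11·11·cos(90°) = 242, so CS = 11·√2.
Step 2: By the inverse law of cosines on triangle SCX: cos(∠SCX) = ((11·√2)² + 11² − 11²) / (2·11·√2·11) = 242/342.24 = 0.7071, so ∠SCX = 45°.

Therefore, the measure of angle ∠SCX = 45°.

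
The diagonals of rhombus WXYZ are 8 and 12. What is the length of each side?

In a rhombus, the diagonals bisect each other perpendicularly, creating four congruent right triangles.
Each triangle has legs 4 (half of 8) and 6 (half of 12).
The hypotenuse of each right triangle is a side of the rhombus:
side = sqrt(4^2 + 6^2) = sqrt(52) = 2*sqrt(13)

2*sqrt(13)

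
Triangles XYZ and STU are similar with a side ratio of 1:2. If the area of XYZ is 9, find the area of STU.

The ratio of areas of similar triangles = (side ratio)^2.
Side ratio = 1:2, so area ratio = 1:4.
Area of STU / Area of XYZ = 4/1
Area of STU = 9 * 4/1 = 36

36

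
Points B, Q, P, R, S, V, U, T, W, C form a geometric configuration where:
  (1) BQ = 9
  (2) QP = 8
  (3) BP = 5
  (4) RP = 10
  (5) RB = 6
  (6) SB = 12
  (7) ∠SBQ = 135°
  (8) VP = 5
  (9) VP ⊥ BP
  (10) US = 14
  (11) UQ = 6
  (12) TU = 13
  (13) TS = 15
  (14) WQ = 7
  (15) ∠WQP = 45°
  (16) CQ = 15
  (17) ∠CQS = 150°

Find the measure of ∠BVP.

Step 1: By the law of cosines on triangle VPB: VB² = 5² + 5² − 2·5·5·cos(90°) = 50, so VB = 5·√2.
Step 2: By the inverse law of cosines on triangle BVP: cos(∠BVP) = ((5·√2)² + 5² − 5²) / (2·5·√2·5) = 50/70.71 = 0.7071, so ∠BVP = 45°.

Therefore, the measure of angle ∠BVP = 45°.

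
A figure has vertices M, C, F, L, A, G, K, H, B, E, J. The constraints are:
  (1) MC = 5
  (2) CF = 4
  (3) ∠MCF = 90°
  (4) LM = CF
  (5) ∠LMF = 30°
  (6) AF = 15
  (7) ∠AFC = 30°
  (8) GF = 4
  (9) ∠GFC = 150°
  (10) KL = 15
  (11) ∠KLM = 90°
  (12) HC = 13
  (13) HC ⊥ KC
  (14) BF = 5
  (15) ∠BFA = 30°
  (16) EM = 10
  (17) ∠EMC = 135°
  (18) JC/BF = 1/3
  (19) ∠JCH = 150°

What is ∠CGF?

Step 1: By the law of cosines on triangle GFC: GC² = 4² + 4² − 2·4·4·cos(150°) = 59.71, so GC ≈ 7.73.
Step 2: By the inverse law of cosines on triangle CGF: cos(∠CGF) = (7.73² + 4² − 4²) / (2·7.73·4) = 59.71/61.82 = 0.9659, so ∠CGF = 15°.

Therefore, the measure of angle ∠CGF = 15°.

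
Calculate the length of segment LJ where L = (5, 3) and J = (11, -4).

The horizontal distance is |11 - 5| = 6 and the vertical distance is |-4 - 3| = 7.
By the Pythagorean theorem, d = sqrt(6^2 + 7^2) = sqrt(85).

sqrt(85)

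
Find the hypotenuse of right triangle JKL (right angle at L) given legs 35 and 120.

In a right triangle, the square of the hypotenuse equals the sum of the squares of the two legs.
The legs are 35 and 120, so the hypotenuse = sqrt(1225 + 14400) = sqrt(15625) = 125.

125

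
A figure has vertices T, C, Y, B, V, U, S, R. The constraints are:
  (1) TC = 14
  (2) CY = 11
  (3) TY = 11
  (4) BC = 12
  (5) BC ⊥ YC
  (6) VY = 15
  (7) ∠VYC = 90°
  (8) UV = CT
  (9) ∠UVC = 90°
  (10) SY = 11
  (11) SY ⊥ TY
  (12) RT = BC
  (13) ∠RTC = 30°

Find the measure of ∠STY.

Step 1: By the law of cosines on triangle TYS: TS² = 11² + 11² − 2·11·11·cos(90°) = 242, so TS = 11·√2.
Step 2: By the inverse law of cosines on triangle STY: cos(∠STY) = ((11·√2)² + 11² − 11²) / (2·11·√2·11) = 242/342.24 = 0.7071, so ∠STY = 45°.

Therefore, the measure of angle ∠STY = 45°.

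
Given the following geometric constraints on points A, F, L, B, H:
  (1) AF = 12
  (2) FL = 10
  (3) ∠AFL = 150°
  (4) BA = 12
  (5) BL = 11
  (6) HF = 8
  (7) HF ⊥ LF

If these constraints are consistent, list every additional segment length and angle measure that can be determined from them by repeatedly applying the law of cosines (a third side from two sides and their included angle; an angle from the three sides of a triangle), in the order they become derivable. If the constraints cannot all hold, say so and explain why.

The constraints are consistent. Derivable facts, in order:
After 1 step:
- AL ≈ 21.26
- LH = 2·√41
After 2 steps:
- ∠ABL = 135.05°
- ∠ALB = 23.5°
- ∠ALF = 16.4°
- ∠BAL = 21.44°
- ∠FAL = 13.6°
- ∠FHL = 51.34°
- ∠FLH = 38.66°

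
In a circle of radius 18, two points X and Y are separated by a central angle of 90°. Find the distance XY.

Chord = 2(18) sin(45°) = 18*sqrt(2)

18*sqrt(2)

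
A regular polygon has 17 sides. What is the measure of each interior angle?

Each interior angle of a regular n-gon is (n - 2) * 180 / n.
For n = 17: (17 - 2) * 180 / 17 = 2700/17 = 2700/17 degrees.

2700/17 degrees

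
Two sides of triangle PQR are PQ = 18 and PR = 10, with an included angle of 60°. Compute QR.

When two sides and the included angle are known, the law of cosines gives the third side.
c^2 = a^2 + b^2 - 2ab cos(C) generalizes the Pythagorean theorem to non-right triangles.
Here: QR^2 = 324 + 100 - 360*(1/2) = 244
QR = 2*sqrt(61)

2*sqrt(61)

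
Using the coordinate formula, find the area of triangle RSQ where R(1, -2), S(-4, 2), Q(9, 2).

The Shoelace formula computes the area from vertex coordinates by summing cross products.
For vertices (1,-2), (-4,2), (9,2):
Signed sum = 1*2 - -4*-2 + -4*2 - 9*2 + 9*-2 - 1*2
= -6 + -26 + -20 = -52
Area = (1/2)|-52| = 26.

26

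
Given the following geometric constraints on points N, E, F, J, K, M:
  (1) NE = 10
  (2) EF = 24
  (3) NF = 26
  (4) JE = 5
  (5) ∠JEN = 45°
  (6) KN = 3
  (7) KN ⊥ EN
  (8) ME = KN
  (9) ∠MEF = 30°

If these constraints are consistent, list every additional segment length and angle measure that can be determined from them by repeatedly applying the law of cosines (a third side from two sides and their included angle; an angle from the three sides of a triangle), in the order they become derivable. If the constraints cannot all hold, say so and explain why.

The constraints are consistent. Derivable facts, in order:
After 1 step:
- EK = √109
- FM ≈ 21.45
- NJ ≈ 7.37
- ∠EFN = 22.62°
- ∠ENF = 67.38°
- ∠FEN = 90°
After 2 steps:
- ∠EFM = 4.01°
- ∠EJN = 106.32°
- ∠EKN = 73.3°
- ∠EMF = 145.99°
- ∠ENJ = 28.68°
- ∠KEN = 16.7°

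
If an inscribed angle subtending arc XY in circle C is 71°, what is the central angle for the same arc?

The inscribed angle theorem states that a central angle is always twice any inscribed angle that subtends the same arc.
Since the inscribed angle is 71°, the central angle = 2 × 71° = 142°.

142°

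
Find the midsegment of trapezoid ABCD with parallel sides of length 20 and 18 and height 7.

The midsegment (median) of a trapezoid connects the midpoints of the non-parallel sides.
Its length is the average of the two bases: (20 + 18) / 2 = 19.

19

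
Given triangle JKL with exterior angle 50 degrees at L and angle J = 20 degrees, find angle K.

By the exterior angle theorem: exterior angle = sum of remote interior angles.
50 = 20 + angle K
angle K = 50 - 20 = 30 degrees

30 degrees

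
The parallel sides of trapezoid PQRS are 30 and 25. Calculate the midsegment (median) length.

The midsegment of a trapezoid = (base1 + base2) / 2
midsegment = (30 + 25) / 2
midsegment = 55 / 2
midsegment = 55/2

55/2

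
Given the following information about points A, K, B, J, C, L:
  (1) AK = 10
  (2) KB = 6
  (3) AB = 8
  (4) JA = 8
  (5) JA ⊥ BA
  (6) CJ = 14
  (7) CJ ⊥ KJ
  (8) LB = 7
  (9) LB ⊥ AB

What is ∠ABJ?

Step 1: By the law of cosines on triangle BAJ: BJ² = 8² + 8² − 2·8·8·cos(90°) = 128, so BJ = 8·√2.
Step 2: By the inverse law of cosines on triangle ABJ: cos(∠ABJ) = (8² + (8·√2)² − 8²) / (2·8·8·√2) = 128/181.02 = 0.7071, so ∠ABJ = 45°.

Therefore, the measure of angle ∠ABJ = 45°.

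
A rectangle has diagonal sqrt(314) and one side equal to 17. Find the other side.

b = sqrt(d^2 - a^2) = sqrt(314 - 289) = sqrt(25) = 5

5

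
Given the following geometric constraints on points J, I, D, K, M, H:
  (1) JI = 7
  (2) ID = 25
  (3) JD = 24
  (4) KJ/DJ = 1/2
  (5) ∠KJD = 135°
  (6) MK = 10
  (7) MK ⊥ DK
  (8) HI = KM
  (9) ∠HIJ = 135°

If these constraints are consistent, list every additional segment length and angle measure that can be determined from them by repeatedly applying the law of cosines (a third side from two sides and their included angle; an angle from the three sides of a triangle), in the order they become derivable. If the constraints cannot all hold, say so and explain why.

The constraints are consistent. Derivable facts, in order:
After 1 step:
- DK ≈ 33.58
- JH ≈ 15.75
- ∠DIJ = 73.74°
- ∠DJI = 90°
- ∠IDJ = 16.26°
After 2 steps:
- DM ≈ 35.03
- ∠DKJ = 30.36°
- ∠HJI = 26.68°
- ∠IHJ = 18.32°
- ∠JDK = 14.64°
After 3 steps:
- ∠DMK = 73.41°
- ∠KDM = 16.59°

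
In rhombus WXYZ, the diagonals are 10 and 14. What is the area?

Area of a rhombus = (d1 * d2) / 2
Area = (10 * 14) / 2
Area = 140 / 2
Area = 70

70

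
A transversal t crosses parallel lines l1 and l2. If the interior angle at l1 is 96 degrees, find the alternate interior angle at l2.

Alternate interior angles formed by parallel lines and a transversal are equal.
The given angle is 96 degrees.
The alternate interior angle = 96 degrees.

96 degrees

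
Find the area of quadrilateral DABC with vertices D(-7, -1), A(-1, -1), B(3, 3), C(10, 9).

The Shoelace formula works by pairing each vertex with the next (cycling back to the first).
For each pair, compute x_i*y_(i+1) - x_(i+1)*y_i:
  (-7*-1 - -1*-1) = 6
  (-1*3 - 3*-1) = 0
  (3*9 - 10*3) = -3
  (10*-1 - -7*9) = 53
Taking half the absolute value of the total: Area = (1/2)(56) = 28.

28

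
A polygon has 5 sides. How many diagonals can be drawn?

The number of diagonals in an n-gon is n(n - 3)/2.
For n = 5: 5(5 - 3)/2 = 5 × 2 / 2 = 5.

5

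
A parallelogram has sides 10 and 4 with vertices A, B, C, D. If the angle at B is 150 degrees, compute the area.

Area = 10 * 4 * sin(150°) = 40 * 1/2 = 20

20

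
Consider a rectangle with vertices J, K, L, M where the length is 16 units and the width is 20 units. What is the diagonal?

Using the Pythagorean theorem:
d² = 16² + 20² = 256 + 400 = 656
d = sqrt(656) = 4*sqrt(41)

4*sqrt(41)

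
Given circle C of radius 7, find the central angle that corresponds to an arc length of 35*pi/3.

Arc length L = 2πr × θ/360, so θ = 360L / (2πr).
θ = 360 × 35*pi/3 / (2π × 7)
θ = 300°
θ = 300°

300°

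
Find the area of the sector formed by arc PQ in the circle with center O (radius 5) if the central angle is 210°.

Sector area = πr² × θ/360
= π × 5² × 7/12
= π × 25 × 7/12
= 175*pi/12

175*pi/12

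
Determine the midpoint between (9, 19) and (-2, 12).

M = ((x₁ + x₂)/2, (y₁ + y₂)/2)
= ((9 + -2)/2, (19 + 12)/2)
= (7/2, 31/2) = (7/2, 31/2)

(7/2, 31/2)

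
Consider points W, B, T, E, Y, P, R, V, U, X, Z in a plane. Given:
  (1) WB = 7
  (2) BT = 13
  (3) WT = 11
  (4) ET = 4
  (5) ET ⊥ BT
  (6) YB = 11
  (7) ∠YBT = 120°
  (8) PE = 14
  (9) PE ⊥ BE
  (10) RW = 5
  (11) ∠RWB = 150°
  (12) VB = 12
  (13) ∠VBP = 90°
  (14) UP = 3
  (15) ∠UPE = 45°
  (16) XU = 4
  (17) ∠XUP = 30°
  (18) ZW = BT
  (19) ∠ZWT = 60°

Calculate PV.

Step 1: By the law of cosines on triangle BTE: BE² = 13² + 4² − 2·13·4·cos(90°) = 185, so BE = √185.
Step 2: By the law of cosines on triangle BEP: BP² = √185² + 14² − 2·√185·14·cos(90°) = 381, so BP ≈ 19.52.
Step 3: By the law of cosines on triangle PBV: PV² = 19.52² + 12² − 2·19.52·12·cos(90°) = 525, so PV = 5·√21.

Therefore, the length of PV = 5·√21.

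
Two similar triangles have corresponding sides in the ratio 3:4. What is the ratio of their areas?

Area ratio = (side ratio)^2 = (3/4)^2 = 9:16.

9:16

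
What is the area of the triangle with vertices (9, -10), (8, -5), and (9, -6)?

Shoelace: Area = (1/2)|9(-5--6) + 8(-6--10) + 9(-10--5)| = (1/2)(4) = 2

2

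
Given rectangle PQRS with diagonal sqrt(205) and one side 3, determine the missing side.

b = sqrt(d^2 - a^2) = sqrt(205 - 9) = sqrt(196) = 14

14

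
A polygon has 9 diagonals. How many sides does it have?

Using d = n(n - 3)/2, we solve 9 = n(n - 3)/2.
So n(n - 3) = 18.
Testing n = 6: 6 * 3 = 18 = 18. Correct.
The polygon has 6 sides.

6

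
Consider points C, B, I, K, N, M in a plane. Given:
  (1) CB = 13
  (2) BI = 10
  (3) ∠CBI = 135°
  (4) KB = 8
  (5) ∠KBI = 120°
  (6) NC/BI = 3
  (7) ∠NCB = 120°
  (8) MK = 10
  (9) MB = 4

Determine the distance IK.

Step 1: By the law of cosines on triangle IBK: IK² = 10² + 8² − 2·10·8·cos(120°) = 244, so IK = 2·√61.

Therefore, the length of IK = 2·√61.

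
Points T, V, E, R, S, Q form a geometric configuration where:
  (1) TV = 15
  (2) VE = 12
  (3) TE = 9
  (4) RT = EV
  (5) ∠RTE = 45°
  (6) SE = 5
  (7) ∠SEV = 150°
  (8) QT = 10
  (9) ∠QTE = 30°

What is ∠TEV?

Step 1: By the inverse law of cosines on triangle TEV: cos(∠TEV) = (9² + 12² − 15²) / (2·9·12) = 0/216 = 0, so ∠TEV = 90°.

Therefore, the measure of angle ∠TEV = 90°.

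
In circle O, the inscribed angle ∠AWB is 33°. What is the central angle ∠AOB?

Central angle = 2 × 33° = 66° (inscribed angle theorem).

66°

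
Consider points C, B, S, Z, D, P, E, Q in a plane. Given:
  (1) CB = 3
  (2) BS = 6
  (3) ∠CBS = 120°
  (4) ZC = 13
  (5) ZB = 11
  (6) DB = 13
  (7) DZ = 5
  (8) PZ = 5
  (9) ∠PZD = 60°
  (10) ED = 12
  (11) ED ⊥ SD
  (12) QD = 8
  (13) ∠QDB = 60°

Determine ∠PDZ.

Step 1: By the law of cosines on triangle DZP: DP² = 5² + 5² − 2·5·5·cos(60°) = 25, so DP = 5.
Step 2: By the inverse law of cosines on triangle PDZ: cos(∠PDZ) = (5² + 5² − 5²) / (2·5·5) = 25/50 = 0.5, so ∠PDZ = 60°.

Therefore, the measure of angle ∠PDZ = 60°.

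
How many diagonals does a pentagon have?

Total line segments between 5 vertices = C(5,2) = 10.
Subtract the 5 sides: 10 - 5 = 5 diagonals.

5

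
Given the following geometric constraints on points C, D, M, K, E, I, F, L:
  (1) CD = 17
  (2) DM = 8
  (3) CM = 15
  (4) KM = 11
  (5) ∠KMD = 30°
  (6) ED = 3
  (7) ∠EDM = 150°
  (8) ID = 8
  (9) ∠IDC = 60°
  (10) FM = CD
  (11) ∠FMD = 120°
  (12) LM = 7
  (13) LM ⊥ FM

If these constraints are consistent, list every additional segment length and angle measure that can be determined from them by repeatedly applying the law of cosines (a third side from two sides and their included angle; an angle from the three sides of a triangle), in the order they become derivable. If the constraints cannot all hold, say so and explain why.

The constraints are consistent. Derivable facts, in order:
After 1 step:
- CI ≈ 14.73
- DF ≈ 22.11
- DK ≈ 5.71
- FL = 13·√2
- ME ≈ 10.7
- ∠CDM = 61.93°
- ∠CMD = 90°
- ∠DCM = 28.07°
After 2 steps:
- ∠CID = 91.95°
- ∠DCI = 28.05°
- ∠DEM = 21.94°
- ∠DFM = 18.26°
- ∠DKM = 44.49°
- ∠DME = 8.06°
- ∠FDM = 41.74°
- ∠FLM = 67.62°
- ∠KDM = 105.51°
- ∠LFM = 22.38°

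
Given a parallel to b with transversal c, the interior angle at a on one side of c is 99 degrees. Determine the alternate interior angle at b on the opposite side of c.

Alternate interior angles are equal: 99 degrees.

99 degrees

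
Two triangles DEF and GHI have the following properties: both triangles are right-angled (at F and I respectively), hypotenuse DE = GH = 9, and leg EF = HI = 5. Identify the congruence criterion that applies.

The given information matches HL: The hypotenuse and one leg of two right triangles are equal (Hypotenuse-Leg).

HL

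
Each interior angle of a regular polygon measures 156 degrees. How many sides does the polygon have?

Each interior angle of a regular n-gon is (n - 2) * 180 / n.
Setting this equal to 156:
(n - 2) * 180 / n = 156
Each exterior angle = 180 - 156 = 24 degrees.
Since exterior angles sum to 360: n = 360 / 24 = 15.

15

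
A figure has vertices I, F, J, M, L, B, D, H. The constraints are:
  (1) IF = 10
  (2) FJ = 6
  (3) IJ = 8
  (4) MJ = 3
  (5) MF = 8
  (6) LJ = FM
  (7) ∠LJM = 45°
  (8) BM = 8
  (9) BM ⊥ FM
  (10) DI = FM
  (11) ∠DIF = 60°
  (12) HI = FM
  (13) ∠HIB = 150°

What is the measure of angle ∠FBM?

Step 1: By the law of cosines on triangle BMF: BF² = 8² + 8² − 2·8·8·cos(90°) = 128, so BF = 8·√2.
Step 2: By the inverse law of cosines on triangle FBM: cos(∠FBM) = ((8·√2)² + 8² − 8²) / (2·8·√2·8) = 128/181.02 = 0.7071, so ∠FBM = 45°.

Therefore, the measure of angle ∠FBM = 45°.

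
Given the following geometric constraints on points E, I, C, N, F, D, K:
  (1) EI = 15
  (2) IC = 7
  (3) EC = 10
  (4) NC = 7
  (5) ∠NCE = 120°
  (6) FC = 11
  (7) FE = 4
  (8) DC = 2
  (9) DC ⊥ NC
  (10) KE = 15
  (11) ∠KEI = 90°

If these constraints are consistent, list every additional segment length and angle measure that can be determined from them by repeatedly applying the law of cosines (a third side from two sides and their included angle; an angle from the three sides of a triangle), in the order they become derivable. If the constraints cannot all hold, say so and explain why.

The constraints are consistent. Derivable facts, in order:
After 1 step:
- EN ≈ 14.8
- IK = 15·√2
- ND = √53
- ∠CEF = 93.58°
- ∠CEI = 23.07°
- ∠CFE = 65.14°
- ∠CIE = 34.05°
- ∠ECF = 21.28°
- ∠ECI = 122.88°
After 2 steps:
- ∠CDN = 74.05°
- ∠CEN = 24.18°
- ∠CND = 15.95°
- ∠CNE = 35.82°
- ∠EIK = 45°
- ∠EKI = 45°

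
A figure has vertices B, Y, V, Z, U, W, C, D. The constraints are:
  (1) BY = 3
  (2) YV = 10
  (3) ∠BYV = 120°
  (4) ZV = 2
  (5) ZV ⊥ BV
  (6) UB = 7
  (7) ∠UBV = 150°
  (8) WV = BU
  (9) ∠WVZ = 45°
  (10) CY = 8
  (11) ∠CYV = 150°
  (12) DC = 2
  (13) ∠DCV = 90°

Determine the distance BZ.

Step 1: By the law of cosines on triangle BYV: BV² = 3² + 10² − 2·3·10·cos(120°) = 139, so BV = √139.
Step 2: By the law of cosines on triangle BVZ: BZ² = √139² + 2² − 2·√139·2·cos(90°) = 143, so BZ = √143.

Therefore, the length of BZ = √143.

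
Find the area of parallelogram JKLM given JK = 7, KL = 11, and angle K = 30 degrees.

Area = 7 * 11 * sin(30°) = 77 * 1/2 = 77/2

77/2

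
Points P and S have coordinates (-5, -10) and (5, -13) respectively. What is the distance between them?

The horizontal distance is |5 - -5| = 10 and the vertical distance is |-13 - -10| = 3.
By the Pythagorean theorem, d = sqrt(10^2 + 3^2) = sqrt(109).

sqrt(109)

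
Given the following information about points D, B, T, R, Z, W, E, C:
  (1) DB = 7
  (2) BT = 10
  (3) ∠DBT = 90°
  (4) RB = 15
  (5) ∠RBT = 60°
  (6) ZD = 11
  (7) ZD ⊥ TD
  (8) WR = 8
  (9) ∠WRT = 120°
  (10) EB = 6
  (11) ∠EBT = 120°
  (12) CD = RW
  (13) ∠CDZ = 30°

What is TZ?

Step 1: By the law of cosines on triangle DBT: DT² = 7² + 10² − 2·7·10·cos(90°) = 149, so DT = √149.
Step 2: By the law of cosines on triangle TDZ: TZ² = √149² + 11² − 2·√149·11·cos(90°) = 270, so TZ = 3·√30.

Therefore, the length of TZ = 3·√30.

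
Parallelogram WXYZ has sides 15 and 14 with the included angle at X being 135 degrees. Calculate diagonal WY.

Law of cosines: d^2 = 15^2 + 14^2 - 2(15)(14)cos(135°) = 210*sqrt(2) + 421, so d = sqrt(210*sqrt(2) + 421).

sqrt(210*sqrt(2) + 421)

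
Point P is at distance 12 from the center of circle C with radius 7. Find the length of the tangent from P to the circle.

tangent = √(d² - r²) = √(12² - 7²) = √(144 - 49) = √95 = sqrt(95)

sqrt(95)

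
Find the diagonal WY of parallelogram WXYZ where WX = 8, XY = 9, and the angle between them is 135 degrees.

Using the law of cosines:
d^2 = 8^2 + 9^2 - 2(8)(9)cos(135 degrees)
d^2 = 64 + 81 - 144*-sqrt(2)/2
d^2 = 72*sqrt(2) + 145
d = sqrt(72*sqrt(2) + 145)

sqrt(72*sqrt(2) + 145)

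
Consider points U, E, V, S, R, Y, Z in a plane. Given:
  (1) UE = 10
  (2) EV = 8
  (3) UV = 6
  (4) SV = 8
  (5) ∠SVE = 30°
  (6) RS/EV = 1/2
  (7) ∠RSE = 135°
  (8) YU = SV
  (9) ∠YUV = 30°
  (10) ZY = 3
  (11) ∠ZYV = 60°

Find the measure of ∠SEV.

Step 1: By the law of cosines on triangle EVS: ES² = 8² + 8² − 2·8·8·cos(30°) = 17.15, so ES ≈ 4.14.
Step 2: By the inverse law of cosines on triangle SEV: cos(∠SEV) = (4.14² + 8² − 8²) / (2·4.14·8) = 17.15/66.26 = 0.2588, so ∠SEV = 75°.

Therefore, the measure of angle ∠SEV = 75°.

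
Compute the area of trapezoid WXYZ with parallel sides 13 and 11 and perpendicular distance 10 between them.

A trapezoid's area equals the midsegment times the height.
The midsegment is (13 + 11) / 2 = 12.
Area = 12 * 10 = 120.

120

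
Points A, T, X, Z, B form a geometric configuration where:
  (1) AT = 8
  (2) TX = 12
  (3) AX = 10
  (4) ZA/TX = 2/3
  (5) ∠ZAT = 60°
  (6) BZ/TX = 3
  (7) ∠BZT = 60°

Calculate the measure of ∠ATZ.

From the given relations: ZA = 2/3·TX = 2/3·12 = 8.
Step 1: By the law of cosines on triangle TAZ: TZ² = 8² + 8² − 2·8·8·cos(60°) = 64, so TZ = 8.
Step 2: By the inverse law of cosines on triangle ATZ: cos(∠ATZ) = (8² + 8² − 8²) / (2·8·8) = 64/128 = 0.5, so ∠ATZ = 60°.

Therefore, the measure of angle ∠ATZ = 60°.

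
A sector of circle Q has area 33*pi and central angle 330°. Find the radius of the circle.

r² = 360 × 33*pi / (π × 330) = 36, so r = 6.

6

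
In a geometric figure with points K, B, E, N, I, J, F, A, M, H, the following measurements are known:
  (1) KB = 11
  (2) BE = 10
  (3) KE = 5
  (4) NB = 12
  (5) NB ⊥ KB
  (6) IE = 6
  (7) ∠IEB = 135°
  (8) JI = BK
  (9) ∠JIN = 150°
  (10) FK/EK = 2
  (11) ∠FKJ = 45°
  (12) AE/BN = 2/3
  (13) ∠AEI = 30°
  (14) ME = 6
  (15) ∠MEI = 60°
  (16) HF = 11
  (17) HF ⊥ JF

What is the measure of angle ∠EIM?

Step 1: By the law of cosines on triangle IEM: IM² = 6² + 6² − 2·6·6·cos(60°) = 36, so IM = 6.
Step 2: By the inverse law of cosines on triangle EIM: cos(∠EIM) = (6² + 6² − 6²) / (2·6·6) = 36/72 = 0.5, so ∠EIM = 60°.

Therefore, the measure of angle ∠EIM = 60°.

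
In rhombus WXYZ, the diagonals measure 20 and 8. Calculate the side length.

Half-diagonals are 10 and 4. side = sqrt(10^2 + 4^2) = sqrt(116) = 2*sqrt(29)

2*sqrt(29)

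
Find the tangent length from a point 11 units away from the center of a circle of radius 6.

Let T be the point of tangency. Then OT ⊥ PT (radius ⊥ tangent).
In right triangle OTP: OP² = OT² + PT²
11² = 6² + PT²
PT² = 85, PT = sqrt(85)

sqrt(85)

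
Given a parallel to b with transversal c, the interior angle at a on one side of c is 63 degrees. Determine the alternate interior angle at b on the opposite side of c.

Alternate interior angles lie on opposite sides of the transversal, between the parallel lines.
By the alternate interior angle theorem, they are equal: 63 degrees.

63 degrees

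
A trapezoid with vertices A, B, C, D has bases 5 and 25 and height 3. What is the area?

Area of a trapezoid = (base1 + base2) * height / 2
Area = (5 + 25) * 3 / 2
Area = 30 * 3 / 2
Area = 90 / 2
Area = 45

45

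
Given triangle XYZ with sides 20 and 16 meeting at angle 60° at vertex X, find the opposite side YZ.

By the law of cosines: YZ^2 = XY^2 + XZ^2 - 2*XY*XZ*cos(X)
YZ^2 = 20^2 + 16^2 - 2*20*16*cos(60°)
YZ^2 = 400 + 256 - 640*(1/2)
YZ^2 = 336
YZ = 4*sqrt(21)

4*sqrt(21)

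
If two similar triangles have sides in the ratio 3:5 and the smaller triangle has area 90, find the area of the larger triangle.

For similar figures, the area ratio equals the square of the side ratio.
Side ratio (the smaller triangle to the larger triangle) = 3:5, so area ratio = 3^2:5^2 = 9:25.
If the area of the smaller triangle is 90, then the area of the larger triangle = 90 * (25/9) = 250.

250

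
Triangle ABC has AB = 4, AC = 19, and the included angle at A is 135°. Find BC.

When two sides and the included angle are known, the law of cosines gives the third side.
c^2 = a^2 + b^2 - 2ab cos(C) generalizes the Pythagorean theorem to non-right triangles.
Here: BC^2 = 16 + 361 - 152*(-sqrt(2)/2) = 76*sqrt(2) + 377
BC = sqrt(76*sqrt(2) + 377)

sqrt(76*sqrt(2) + 377)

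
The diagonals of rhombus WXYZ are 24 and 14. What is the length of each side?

The diagonals of a rhombus bisect each other at right angles.
Half-diagonals: 24/2 = 12 and 14/2 = 7
side = sqrt(12^2 + 7^2)
side = sqrt(144 + 49)
side = sqrt(193)

sqrt(193)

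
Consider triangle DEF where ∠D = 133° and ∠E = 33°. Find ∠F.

The interior angles sum to 180°: angle F = 180 - 133 - 33 = 14°.
The triangle is obtuse (angles 133°, 33°, 14°).

14 degrees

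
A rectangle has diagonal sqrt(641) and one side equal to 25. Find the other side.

The diagonal of a rectangle forms a right triangle with the two sides.
Rearranging the Pythagorean theorem: missing side = sqrt(d^2 - known^2).
= sqrt(641 - 625) = sqrt(16) = 4.

4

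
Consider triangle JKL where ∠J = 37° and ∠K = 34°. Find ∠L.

Let angle L = x. Then 37 + 34 + x = 180.
x = 180 - 71 = 109 degrees.

109 degrees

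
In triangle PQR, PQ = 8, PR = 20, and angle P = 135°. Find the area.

When two sides and the included angle are known, the area formula is (1/2)ab sin(C).
The height from one side to the opposite vertex is 20 sin(135°) = 10*sqrt(2).
Area = (1/2) * 8 * 10*sqrt(2) = 40*sqrt(2).

40*sqrt(2)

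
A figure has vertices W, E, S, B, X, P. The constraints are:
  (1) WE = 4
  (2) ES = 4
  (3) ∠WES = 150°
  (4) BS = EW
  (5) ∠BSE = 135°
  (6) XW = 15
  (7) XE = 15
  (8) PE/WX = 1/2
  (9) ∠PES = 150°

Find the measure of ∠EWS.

Step 1: By the law of cosines on triangle WES: WS² = 4² + 4² − 2·4·4·cos(150°) = 59.71, so WS ≈ 7.73.
Step 2: By the inverse law of cosines on triangle EWS: cos(∠EWS) = (4² + 7.73² − 4²) / (2·4·7.73) = 59.71/61.82 = 0.9659, so ∠EWS = 15°.

Therefore, the measure of angle ∠EWS = 15°.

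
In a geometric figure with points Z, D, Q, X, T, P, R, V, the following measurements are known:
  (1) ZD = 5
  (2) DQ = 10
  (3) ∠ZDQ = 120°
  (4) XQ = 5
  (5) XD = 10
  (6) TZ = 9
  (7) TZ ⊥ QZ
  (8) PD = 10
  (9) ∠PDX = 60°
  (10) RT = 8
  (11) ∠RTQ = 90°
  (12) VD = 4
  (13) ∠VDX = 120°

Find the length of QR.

Step 1: By the law of cosines on triangle ZDQ: ZQ² = 5² + 10² − 2·5·10·cos(120°) = 175, so ZQ = 5·√7.
Step 2: By the law of cosines on triangle QZT: QT² = (5·√7)² + 9² − 2·5·√7·9·cos(90°) = 256, so QT = 16.
Step 3: By the law of cosines on triangle QTR: QR² = 16² + 8² − 2·16·8·cos(90°) = 320, so QR = 8·√5.

Therefore, the length of QR = 8·√5.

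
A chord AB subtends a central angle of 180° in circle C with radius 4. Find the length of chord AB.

Chord = 2(4) sin(90°) = 8

8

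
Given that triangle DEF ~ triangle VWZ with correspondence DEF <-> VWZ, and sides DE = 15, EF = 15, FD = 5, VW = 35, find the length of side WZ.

k = 35/15 = 7/3. WZ = 7/3 * 15 = 35.

35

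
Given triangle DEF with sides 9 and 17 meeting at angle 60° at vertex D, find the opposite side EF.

By the law of cosines: EF^2 = DE^2 + DF^2 - 2*DE*DF*cos(D)
EF^2 = 9^2 + 17^2 - 2*9*17*cos(60°)
EF^2 = 81 + 289 - 306*(1/2)
EF^2 = 217
EF = sqrt(217)

sqrt(217)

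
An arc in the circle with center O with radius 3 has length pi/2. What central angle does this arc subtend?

Arc length L = 2πr × θ/360, so θ = 360L / (2πr).
θ = 360 × pi/2 / (2π × 3)
θ = 30°
θ = 30°

30°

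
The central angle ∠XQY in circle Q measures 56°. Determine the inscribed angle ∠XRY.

Inscribed angle = 56° / 2 = 28° (inscribed angle theorem).

28°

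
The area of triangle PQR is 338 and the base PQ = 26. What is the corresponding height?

height = 2 * 338 / 26 = 26

26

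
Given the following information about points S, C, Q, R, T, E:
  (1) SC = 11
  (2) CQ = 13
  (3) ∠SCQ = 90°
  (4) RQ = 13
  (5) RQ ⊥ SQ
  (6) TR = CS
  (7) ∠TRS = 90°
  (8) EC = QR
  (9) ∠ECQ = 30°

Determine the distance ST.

From the given relations: TR = CS = 11.
Step 1: By the law of cosines on triangle SCQ: SQ² = 11² + 13² − 2·11·13·cos(90°) = 290, so SQ ≈ 17.03.
Step 2: By the law of cosines on triangle SQR: SR² = 17.03² + 13² − 2·17.03·13·cos(90°) = 459, so SR = 3·√51.
Step 3: By the law of cosines on triangle SRT: ST² = (3·√51)² + 11² − 2·3·√51·11·cos(90°) = 580, so ST = 2·√145.

Therefore, the length of ST = 2·√145.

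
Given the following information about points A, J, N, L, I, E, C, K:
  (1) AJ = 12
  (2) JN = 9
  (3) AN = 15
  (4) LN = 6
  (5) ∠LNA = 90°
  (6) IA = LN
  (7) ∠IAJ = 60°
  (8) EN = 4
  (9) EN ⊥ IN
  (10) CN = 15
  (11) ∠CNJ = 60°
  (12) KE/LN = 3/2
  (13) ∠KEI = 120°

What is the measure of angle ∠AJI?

From the given relations: IA = LN = 6.
Step 1: By the law of cosines on triangle JAI: JI² = 12² + 6² − 2·12·6·cos(60°) = 108, so JI = 6·√3.
Step 2: By the inverse law of cosines on triangle AJI: cos(∠AJI) = (12² + (6·√3)² − 6²) / (2·12·6·√3) = 216/249.42 = 0.866, so ∠AJI = 30°.

Therefore, the measure of angle ∠AJI = 30°.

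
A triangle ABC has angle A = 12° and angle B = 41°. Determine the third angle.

The interior angles sum to 180°: angle C = 180 - 12 - 41 = 127°.
The triangle is obtuse (angles 12°, 41°, 127°).

127 degrees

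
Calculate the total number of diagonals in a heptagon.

The number of diagonals in an n-gon is n(n - 3)/2.
For n = 7: 7(7 - 3)/2 = 7 × 4 / 2 = 14.

14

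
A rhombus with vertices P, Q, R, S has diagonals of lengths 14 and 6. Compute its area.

Area of a rhombus = (d1 * d2) / 2
Area = (14 * 6) / 2
Area = 84 / 2
Area = 42

42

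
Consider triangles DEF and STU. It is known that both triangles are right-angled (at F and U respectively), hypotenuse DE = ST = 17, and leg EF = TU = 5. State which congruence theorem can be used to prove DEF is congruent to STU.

Consider the given information: both triangles are right-angled (at F and U respectively), hypotenuse DE = ST = 17, and leg EF = TU = 5
This is not ASA or AAS: ASA requires two angles and the side between them. AAS requires two angles and a non-included side.
The correct criterion is HL. The hypotenuse and one leg of two right triangles are equal (Hypotenuse-Leg).

HL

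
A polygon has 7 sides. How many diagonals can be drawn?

The number of diagonals in an n-gon is n(n - 3)/2.
For n = 7: 7(7 - 3)/2 = 7 × 4 / 2 = 14.

14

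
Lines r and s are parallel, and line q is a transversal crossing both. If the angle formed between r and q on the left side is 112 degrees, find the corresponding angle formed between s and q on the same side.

Corresponding angles formed by parallel lines and a transversal are equal.
The given angle is 112 degrees.
The corresponding angle = 112 degrees.

112 degrees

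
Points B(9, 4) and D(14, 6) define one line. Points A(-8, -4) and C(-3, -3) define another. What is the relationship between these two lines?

Slope of line 1: m1 = (6 - 4)/(14 - 9) = 2/5 = 2/5
Slope of line 2: m2 = (-3 - -4)/(-3 - -8) = 1/5 = 1/5
m1 != m2 (2/5 != 1/5), so not parallel.
m1 * m2 = (2/5) * (1/5) = 2/25 != -1, so not perpendicular.
The lines are neither parallel nor perpendicular.

Neither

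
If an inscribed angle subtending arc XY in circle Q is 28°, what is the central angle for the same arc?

Central angle = 2 × 28° = 56° (inscribed angle theorem).

56°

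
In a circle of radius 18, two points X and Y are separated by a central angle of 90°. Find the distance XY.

Drop a perpendicular from the center to the chord, bisecting both the chord and the central angle.
Each half-chord = r sin(θ/2) = 18 sin(45°).
The full chord = 2 × 18 × sin(45°) = 18*sqrt(2).

18*sqrt(2)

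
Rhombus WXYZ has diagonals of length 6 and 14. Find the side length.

In a rhombus, the diagonals bisect each other perpendicularly, creating four congruent right triangles.
Each triangle has legs 3 (half of 6) and 7 (half of 14).
The hypotenuse of each right triangle is a side of the rhombus:
side = sqrt(3^2 + 7^2) = sqrt(58)

sqrt(58)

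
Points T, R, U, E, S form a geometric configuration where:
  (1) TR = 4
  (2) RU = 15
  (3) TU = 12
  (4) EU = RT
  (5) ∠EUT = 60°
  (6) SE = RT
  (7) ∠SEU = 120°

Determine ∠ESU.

From the given relations: SE = RT = 4; EU = RT = 4.
Step 1: By the law of cosines on triangle SEU: SU² = 4² + 4² − 2·4·4·cos(120°) = 48, so SU = 4·√3.
Step 2: By the inverse law of cosines on triangle ESU: cos(∠ESU) = (4² + (4·√3)² − 4²) / (2·4·4·√3) = 48/55.43 = 0.866, so ∠ESU = 30°.

Therefore, the measure of angle ∠ESU = 30°.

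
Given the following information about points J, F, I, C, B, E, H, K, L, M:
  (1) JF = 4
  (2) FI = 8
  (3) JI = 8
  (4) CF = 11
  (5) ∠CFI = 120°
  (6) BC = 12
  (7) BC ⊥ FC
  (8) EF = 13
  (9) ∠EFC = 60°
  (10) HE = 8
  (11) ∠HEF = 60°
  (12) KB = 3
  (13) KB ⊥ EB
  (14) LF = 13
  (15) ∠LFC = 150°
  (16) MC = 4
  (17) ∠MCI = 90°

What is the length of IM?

Step 1: By the law of cosines on triangle CFI: CI² = 11² + 8² − 2·11·8·cos(120°) = 273, so CI ≈ 16.52.
Step 2: By the law of cosines on triangle ICM: IM² = 16.52² + 4² − 2·16.52·4·cos(90°) = 289, so IM = 17.

Therefore, the length of IM = 17.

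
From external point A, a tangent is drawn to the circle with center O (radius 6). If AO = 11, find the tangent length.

The tangent, radius, and line from the external point to the center form a right triangle.
The right angle is where the tangent meets the radius.
By the Pythagorean theorem: tangent² + 6² = 11²
tangent² = 121 - 36 = 85
tangent = sqrt(85)

sqrt(85)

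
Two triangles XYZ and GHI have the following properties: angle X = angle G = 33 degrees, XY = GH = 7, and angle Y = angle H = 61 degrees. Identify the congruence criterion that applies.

Consider the given information: angle X = angle G = 33 degrees, XY = GH = 7, and angle Y = angle H = 61 degrees
This is not SAS or HL: SAS requires two sides and the included angle between them. HL only applies to right triangles with matching hypotenuse and leg.
The correct criterion is ASA. Two pairs of corresponding angles and the included side are equal (Angle-Side-Angle).

ASA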